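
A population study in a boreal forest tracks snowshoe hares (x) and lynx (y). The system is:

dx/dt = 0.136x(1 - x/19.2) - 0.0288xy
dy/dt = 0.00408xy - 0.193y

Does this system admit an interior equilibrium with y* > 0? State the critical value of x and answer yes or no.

Threshold x = 47.3; K < 47.3, so no, the predator goes extinct.

The predator equation gives dy/dt > 0 only when x > 0.193/0.00408 = 47.3.
Without the predator, x → K = 19.2. Since 19.2 < 47.3, the predator cannot invade.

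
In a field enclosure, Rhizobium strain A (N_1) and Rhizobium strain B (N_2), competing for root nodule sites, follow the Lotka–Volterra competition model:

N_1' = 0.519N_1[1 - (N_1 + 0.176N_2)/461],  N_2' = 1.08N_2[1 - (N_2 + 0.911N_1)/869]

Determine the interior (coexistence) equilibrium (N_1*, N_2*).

N_1* ≈ 367, N_2* ≈ 535

Setting both brackets to zero gives the nullclines N_1 + 0.176N_2 = 461 and 0.911N_1 + N_2 = 869.
Substituting N_2 = 869 - 0.911N_1 into the first: N_1(1 - 0.176·0.911) = 461 - 0.176·869.
So N_1* = 308/0.84 = 367, and then N_2* = 869 - 0.911·367 = 535.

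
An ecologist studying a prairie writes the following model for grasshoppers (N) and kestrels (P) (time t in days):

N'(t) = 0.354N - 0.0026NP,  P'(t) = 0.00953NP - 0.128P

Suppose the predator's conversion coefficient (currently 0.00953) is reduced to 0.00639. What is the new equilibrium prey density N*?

At the interior fixed point, setting dP/dt = 0 with P > 0 fixes N* = (predator death rate)/(NP coefficient) — independent of the other coefficients.
With the change, N* = 0.128/0.00639 = 20; it rises from 13.4.

N* ≈ 20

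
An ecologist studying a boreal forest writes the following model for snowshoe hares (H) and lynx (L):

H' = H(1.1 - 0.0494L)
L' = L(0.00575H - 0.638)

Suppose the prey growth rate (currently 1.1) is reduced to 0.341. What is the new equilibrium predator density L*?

L* ≈ 6.9

At the interior fixed point, setting dH/dt = 0 with H > 0 fixes L* = (prey growth rate)/(HL coefficient) — independent of the other coefficients.
With the change, L* = 0.341/0.0494 = 6.9; it falls from 22.3.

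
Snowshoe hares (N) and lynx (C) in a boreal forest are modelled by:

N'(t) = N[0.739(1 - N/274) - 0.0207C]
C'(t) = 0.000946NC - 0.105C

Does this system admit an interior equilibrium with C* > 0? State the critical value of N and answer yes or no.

Threshold N = 111; K > 111, so yes, the predator persists.

The predator equation gives dC/dt > 0 only when N > 0.105/0.000946 = 111.
Without the predator, N → K = 274. Since 274 > 111, the predator can invade and persist.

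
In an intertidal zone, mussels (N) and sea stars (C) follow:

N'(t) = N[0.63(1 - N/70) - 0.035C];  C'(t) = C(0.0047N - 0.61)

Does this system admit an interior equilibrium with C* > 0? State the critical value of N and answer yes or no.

The predator equation gives dC/dt > 0 only when N > 0.61/0.0047 = 130.
Without the predator, N → K = 70. Since 70 < 130, the predator cannot invade.

Threshold N = 130; K < 130, so no, the predator goes extinct.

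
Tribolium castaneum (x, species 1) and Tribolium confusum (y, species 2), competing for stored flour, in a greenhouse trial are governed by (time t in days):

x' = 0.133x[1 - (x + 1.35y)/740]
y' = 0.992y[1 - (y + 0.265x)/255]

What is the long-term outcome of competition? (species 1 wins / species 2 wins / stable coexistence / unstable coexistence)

stable coexistence

Compare the nullcline intercepts: K1/α12 = 740/1.35 = 548 > K2 = 255; K2/α21 = 255/0.265 = 962 > K1 = 740.
Since both inequalities hold, each species can invade when rare, so the interior equilibrium is stable.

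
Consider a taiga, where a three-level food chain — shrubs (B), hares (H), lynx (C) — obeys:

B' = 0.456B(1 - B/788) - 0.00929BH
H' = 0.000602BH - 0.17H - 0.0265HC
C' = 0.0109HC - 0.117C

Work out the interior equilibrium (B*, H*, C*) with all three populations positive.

From dC/dt = 0: 0.0109H* = 0.117, so H* = 10.7.
From dB/dt = 0: 0.456(1 - B*/788) = 0.00929·10.7, giving B* = 788·(1 - 0.219) = 616.
From dH/dt = 0: 0.000602·616 - 0.17 = 0.0265C*, so C* = 0.201/0.0265 = 7.57.

B* ≈ 616, H* ≈ 10.7, C* ≈ 7.57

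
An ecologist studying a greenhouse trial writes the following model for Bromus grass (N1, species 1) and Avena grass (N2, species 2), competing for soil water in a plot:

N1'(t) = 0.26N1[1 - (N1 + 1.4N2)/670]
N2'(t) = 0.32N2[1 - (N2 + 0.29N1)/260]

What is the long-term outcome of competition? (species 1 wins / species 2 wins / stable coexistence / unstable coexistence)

Compare the nullcline intercepts: K1/α12 = 670/1.4 = 479 > K2 = 260; K2/α21 = 260/0.29 = 897 > K1 = 670.
Since both inequalities hold, each species can invade when rare, so the interior equilibrium is stable.

stable coexistence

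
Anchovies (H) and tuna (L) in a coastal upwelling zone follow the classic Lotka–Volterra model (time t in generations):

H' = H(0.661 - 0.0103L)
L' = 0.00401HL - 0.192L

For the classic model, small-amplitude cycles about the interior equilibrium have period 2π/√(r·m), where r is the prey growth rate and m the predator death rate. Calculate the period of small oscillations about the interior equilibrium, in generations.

Here r = 0.661 and m = 0.192, so r·m = 0.127.
ω = √0.127 = 0.356 per generation, hence T = 2π/ω ≈ 17.6 generations.

T ≈ 17.6 generations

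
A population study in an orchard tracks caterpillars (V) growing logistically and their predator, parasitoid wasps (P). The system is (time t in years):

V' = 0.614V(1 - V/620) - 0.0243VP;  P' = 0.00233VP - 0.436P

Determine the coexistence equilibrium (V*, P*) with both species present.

From dP/dt = 0 with P > 0: 0.00233V* = 0.436, so V* = 187.
Substitute into dV/dt = 0: 0.614(1 - 187/620) = 0.0243P*.
The bracket is 0.698, giving P* = 0.429/0.0243 = 17.6.

V* ≈ 187, P* ≈ 17.6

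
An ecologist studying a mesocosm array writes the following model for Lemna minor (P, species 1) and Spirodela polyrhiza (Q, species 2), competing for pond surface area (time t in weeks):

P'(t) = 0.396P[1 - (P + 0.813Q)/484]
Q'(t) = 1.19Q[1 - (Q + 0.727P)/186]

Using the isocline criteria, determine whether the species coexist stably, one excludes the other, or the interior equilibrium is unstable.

Compare the nullcline intercepts: K1/α12 = 484/0.813 = 595 > K2 = 186; K2/α21 = 186/0.727 = 256 < K1 = 484.
Since the inequalities point opposite ways, species 1 can invade but species 2 cannot.

species 1 excludes species 2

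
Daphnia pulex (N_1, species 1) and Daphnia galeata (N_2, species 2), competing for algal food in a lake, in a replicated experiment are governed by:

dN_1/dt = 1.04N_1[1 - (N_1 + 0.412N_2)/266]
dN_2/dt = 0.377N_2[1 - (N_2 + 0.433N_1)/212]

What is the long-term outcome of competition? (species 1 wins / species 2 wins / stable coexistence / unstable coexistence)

stable coexistence

Compare the nullcline intercepts: K1/α12 = 266/0.412 = 646 > K2 = 212; K2/α21 = 212/0.433 = 490 > K1 = 266.
Since both inequalities hold, each species can invade when rare, so the interior equilibrium is stable.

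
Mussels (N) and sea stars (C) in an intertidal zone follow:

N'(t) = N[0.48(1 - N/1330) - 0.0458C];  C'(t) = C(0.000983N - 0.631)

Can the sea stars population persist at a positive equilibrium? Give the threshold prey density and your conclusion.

The predator equation gives dC/dt > 0 only when N > 0.631/0.000983 = 642.
Without the predator, N → K = 1330. Since 1330 > 642, the predator can invade and persist.

Threshold N = 642; K > 642, so yes, the predator persists.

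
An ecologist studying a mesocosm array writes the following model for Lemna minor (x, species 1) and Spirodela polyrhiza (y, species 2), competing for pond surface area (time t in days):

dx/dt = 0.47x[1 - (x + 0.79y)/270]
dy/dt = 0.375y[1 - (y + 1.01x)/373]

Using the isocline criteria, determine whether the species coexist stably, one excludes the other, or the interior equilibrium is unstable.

species 2 excludes species 1

Compare the nullcline intercepts: K1/α12 = 270/0.79 = 342 < K2 = 373; K2/α21 = 373/1.01 = 369 > K1 = 270.
Since the inequalities point opposite ways, species 2 can invade but species 1 cannot.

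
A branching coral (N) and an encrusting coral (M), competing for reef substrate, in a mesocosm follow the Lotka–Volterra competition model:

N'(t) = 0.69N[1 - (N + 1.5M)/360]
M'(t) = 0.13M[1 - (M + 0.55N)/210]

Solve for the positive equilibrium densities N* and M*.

N* ≈ 257, M* ≈ 68.6

Setting both brackets to zero gives the nullclines N + 1.5M = 360 and 0.55N + M = 210.
Substituting M = 210 - 0.55N into the first: N(1 - 1.5·0.55) = 360 - 1.5·210.
So N* = 45/0.175 = 257, and then M* = 210 - 0.55·257 = 68.6.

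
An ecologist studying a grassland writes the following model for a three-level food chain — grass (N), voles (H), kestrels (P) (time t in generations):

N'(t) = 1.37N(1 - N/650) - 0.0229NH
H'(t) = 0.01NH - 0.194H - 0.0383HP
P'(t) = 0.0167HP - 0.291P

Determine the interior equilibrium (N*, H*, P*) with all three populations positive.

N* ≈ 461, H* ≈ 17.4, P* ≈ 115

From dP/dt = 0: 0.0167H* = 0.291, so H* = 17.4.
From dN/dt = 0: 1.37(1 - N*/650) = 0.0229·17.4, giving N* = 650·(1 - 0.291) = 461.
From dH/dt = 0: 0.01·461 - 0.194 = 0.0383P*, so P* = 4.41/0.0383 = 115.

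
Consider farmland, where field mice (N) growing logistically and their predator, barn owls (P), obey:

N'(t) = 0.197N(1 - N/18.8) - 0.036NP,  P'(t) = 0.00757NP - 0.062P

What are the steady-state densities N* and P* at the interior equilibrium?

N* ≈ 8.19, P* ≈ 3.09

From dP/dt = 0 with P > 0: 0.00757N* = 0.062, so N* = 8.19.
Substitute into dN/dt = 0: 0.197(1 - 8.19/18.8) = 0.036P*.
The bracket is 0.564, giving P* = 0.111/0.036 = 3.09.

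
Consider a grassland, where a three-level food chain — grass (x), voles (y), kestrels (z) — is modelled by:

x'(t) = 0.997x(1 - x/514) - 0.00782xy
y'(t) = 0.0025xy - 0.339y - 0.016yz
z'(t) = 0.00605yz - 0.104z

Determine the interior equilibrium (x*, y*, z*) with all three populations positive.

x* ≈ 445, y* ≈ 17.2, z* ≈ 48.3

From dz/dt = 0: 0.00605y* = 0.104, so y* = 17.2.
From dx/dt = 0: 0.997(1 - x*/514) = 0.00782·17.2, giving x* = 514·(1 - 0.135) = 445.
From dy/dt = 0: 0.0025·445 - 0.339 = 0.016z*, so z* = 0.773/0.016 = 48.3.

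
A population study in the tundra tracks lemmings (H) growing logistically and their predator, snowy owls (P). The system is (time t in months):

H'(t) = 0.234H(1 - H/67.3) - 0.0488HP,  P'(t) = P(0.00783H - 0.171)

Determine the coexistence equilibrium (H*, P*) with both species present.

H* ≈ 21.8, P* ≈ 3.24

From dP/dt = 0 with P > 0: 0.00783H* = 0.171, so H* = 21.8.
Substitute into dH/dt = 0: 0.234(1 - 21.8/67.3) = 0.0488P*.
The bracket is 0.675, giving P* = 0.158/0.0488 = 3.24.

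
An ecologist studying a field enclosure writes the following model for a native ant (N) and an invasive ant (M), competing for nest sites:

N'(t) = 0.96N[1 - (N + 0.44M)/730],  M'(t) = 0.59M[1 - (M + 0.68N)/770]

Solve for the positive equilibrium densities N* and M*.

N* ≈ 558, M* ≈ 390

Setting both brackets to zero gives the nullclines N + 0.44M = 730 and 0.68N + M = 770.
Substituting M = 770 - 0.68N into the first: N(1 - 0.44·0.68) = 730 - 0.44·770.
So N* = 391/0.701 = 558, and then M* = 770 - 0.68·558 = 390.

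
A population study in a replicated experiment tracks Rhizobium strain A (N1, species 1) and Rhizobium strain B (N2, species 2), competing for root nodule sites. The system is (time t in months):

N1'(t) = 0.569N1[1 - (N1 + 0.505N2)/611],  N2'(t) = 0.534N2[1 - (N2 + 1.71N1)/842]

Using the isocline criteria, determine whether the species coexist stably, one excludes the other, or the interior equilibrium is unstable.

species 1 excludes species 2

Compare the nullcline intercepts: K1/α12 = 611/0.505 = 1210 > K2 = 842; K2/α21 = 842/1.71 = 492 < K1 = 611.
Since the inequalities point opposite ways, species 1 can invade but species 2 cannot.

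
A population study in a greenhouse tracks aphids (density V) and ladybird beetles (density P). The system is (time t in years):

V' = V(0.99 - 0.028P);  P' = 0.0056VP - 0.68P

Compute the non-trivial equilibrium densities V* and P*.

Set dP/dt = 0 with P > 0: 0.0056V - 0.68 = 0, so V* = 0.68/0.0056 = 121.
Set dV/dt = 0 with V > 0: 0.99 - 0.028P = 0, so P* = 0.99/0.028 = 35.4.

V* ≈ 121, P* ≈ 35.4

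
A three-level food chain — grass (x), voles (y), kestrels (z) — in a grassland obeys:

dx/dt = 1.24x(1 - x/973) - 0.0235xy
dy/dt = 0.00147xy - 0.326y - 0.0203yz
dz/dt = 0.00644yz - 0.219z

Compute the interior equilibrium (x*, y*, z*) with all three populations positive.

From dz/dt = 0: 0.00644y* = 0.219, so y* = 34.
From dx/dt = 0: 1.24(1 - x*/973) = 0.0235·34, giving x* = 973·(1 - 0.644) = 346.
From dy/dt = 0: 0.00147·346 - 0.326 = 0.0203z*, so z* = 0.183/0.0203 = 8.99.

x* ≈ 346, y* ≈ 34, z* ≈ 8.99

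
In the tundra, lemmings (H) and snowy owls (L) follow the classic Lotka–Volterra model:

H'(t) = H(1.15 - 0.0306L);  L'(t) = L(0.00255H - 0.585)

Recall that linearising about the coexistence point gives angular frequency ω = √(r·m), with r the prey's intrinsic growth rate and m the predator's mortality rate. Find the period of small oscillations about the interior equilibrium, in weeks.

T ≈ 7.66 weeks

Here r = 1.15 and m = 0.585, so r·m = 0.673.
ω = √0.673 = 0.82 per week, hence T = 2π/ω ≈ 7.66 weeks.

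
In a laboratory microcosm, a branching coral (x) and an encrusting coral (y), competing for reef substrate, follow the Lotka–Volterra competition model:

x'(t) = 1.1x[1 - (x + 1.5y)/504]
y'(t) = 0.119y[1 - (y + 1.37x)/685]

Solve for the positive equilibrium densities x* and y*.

Setting both brackets to zero gives the nullclines x + 1.5y = 504 and 1.37x + y = 685.
Substituting y = 685 - 1.37x into the first: x(1 - 1.5·1.37) = 504 - 1.5·685.
So x* = -524/-1.06 = 496, and then y* = 685 - 1.37·496 = 5.19.

x* ≈ 496, y* ≈ 5.19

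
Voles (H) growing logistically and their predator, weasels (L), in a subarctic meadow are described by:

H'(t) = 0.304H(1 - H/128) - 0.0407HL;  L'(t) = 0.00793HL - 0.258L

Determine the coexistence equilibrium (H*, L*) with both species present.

H* ≈ 32.5, L* ≈ 5.57

From dL/dt = 0 with L > 0: 0.00793H* = 0.258, so H* = 32.5.
Substitute into dH/dt = 0: 0.304(1 - 32.5/128) = 0.0407L*.
The bracket is 0.746, giving L* = 0.227/0.0407 = 5.57.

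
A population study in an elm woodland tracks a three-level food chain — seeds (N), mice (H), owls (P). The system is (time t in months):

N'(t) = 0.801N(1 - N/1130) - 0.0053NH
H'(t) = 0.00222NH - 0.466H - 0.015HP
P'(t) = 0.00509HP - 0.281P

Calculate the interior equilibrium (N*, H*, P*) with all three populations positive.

N* ≈ 717, H* ≈ 55.2, P* ≈ 75.1

From dP/dt = 0: 0.00509H* = 0.281, so H* = 55.2.
From dN/dt = 0: 0.801(1 - N*/1130) = 0.0053·55.2, giving N* = 1130·(1 - 0.365) = 717.
From dH/dt = 0: 0.00222·717 - 0.466 = 0.015P*, so P* = 1.13/0.015 = 75.1.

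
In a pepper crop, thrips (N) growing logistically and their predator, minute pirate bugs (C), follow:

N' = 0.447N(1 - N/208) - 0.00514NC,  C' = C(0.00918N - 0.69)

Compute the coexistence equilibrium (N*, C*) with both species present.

N* ≈ 75.2, C* ≈ 55.5

From dC/dt = 0 with C > 0: 0.00918N* = 0.69, so N* = 75.2.
Substitute into dN/dt = 0: 0.447(1 - 75.2/208) = 0.00514C*.
The bracket is 0.639, giving C* = 0.285/0.00514 = 55.5.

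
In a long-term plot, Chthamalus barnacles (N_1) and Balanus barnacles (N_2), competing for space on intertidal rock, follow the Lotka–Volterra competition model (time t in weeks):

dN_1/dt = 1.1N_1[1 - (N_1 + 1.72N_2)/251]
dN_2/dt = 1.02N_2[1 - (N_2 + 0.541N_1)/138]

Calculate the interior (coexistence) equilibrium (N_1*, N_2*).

Setting both brackets to zero gives the nullclines N_1 + 1.72N_2 = 251 and 0.541N_1 + N_2 = 138.
Substituting N_2 = 138 - 0.541N_1 into the first: N_1(1 - 1.72·0.541) = 251 - 1.72·138.
So N_1* = 13.6/0.0695 = 196, and then N_2* = 138 - 0.541·196 = 31.8.

N_1* ≈ 196, N_2* ≈ 31.8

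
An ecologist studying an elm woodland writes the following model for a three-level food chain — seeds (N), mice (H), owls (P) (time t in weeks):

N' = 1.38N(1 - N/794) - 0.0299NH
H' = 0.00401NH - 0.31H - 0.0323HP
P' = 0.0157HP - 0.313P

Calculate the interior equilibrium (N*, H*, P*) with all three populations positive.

N* ≈ 451, H* ≈ 19.9, P* ≈ 46.4

From dP/dt = 0: 0.0157H* = 0.313, so H* = 19.9.
From dN/dt = 0: 1.38(1 - N*/794) = 0.0299·19.9, giving N* = 794·(1 - 0.432) = 451.
From dH/dt = 0: 0.00401·451 - 0.31 = 0.0323P*, so P* = 1.5/0.0323 = 46.4.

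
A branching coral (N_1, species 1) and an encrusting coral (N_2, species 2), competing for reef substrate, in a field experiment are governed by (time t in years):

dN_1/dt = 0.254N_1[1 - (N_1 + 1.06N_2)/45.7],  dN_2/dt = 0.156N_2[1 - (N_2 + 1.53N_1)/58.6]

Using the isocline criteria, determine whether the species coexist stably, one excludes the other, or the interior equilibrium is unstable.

Compare the nullcline intercepts: K1/α12 = 45.7/1.06 = 43.1 < K2 = 58.6; K2/α21 = 58.6/1.53 = 38.3 < K1 = 45.7.
Since both are reversed, neither can invade when rare; the interior point is a saddle.

unstable coexistence (outcome depends on initial conditions)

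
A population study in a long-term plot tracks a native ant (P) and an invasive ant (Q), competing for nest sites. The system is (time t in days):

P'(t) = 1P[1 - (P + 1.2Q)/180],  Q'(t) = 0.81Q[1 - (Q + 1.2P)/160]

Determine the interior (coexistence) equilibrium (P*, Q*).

Setting both brackets to zero gives the nullclines P + 1.2Q = 180 and 1.2P + Q = 160.
Substituting Q = 160 - 1.2P into the first: P(1 - 1.2·1.2) = 180 - 1.2·160.
So P* = -12/-0.44 = 27.3, and then Q* = 160 - 1.2·27.3 = 127.

P* ≈ 27.3, Q* ≈ 127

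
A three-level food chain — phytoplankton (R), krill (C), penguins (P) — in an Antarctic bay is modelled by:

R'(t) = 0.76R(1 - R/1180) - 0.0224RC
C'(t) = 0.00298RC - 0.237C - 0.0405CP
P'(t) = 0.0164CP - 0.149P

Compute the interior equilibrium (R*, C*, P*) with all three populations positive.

From dP/dt = 0: 0.0164C* = 0.149, so C* = 9.09.
From dR/dt = 0: 0.76(1 - R*/1180) = 0.0224·9.09, giving R* = 1180·(1 - 0.268) = 864.
From dC/dt = 0: 0.00298·864 - 0.237 = 0.0405P*, so P* = 2.34/0.0405 = 57.7.

R* ≈ 864, C* ≈ 9.09, P* ≈ 57.7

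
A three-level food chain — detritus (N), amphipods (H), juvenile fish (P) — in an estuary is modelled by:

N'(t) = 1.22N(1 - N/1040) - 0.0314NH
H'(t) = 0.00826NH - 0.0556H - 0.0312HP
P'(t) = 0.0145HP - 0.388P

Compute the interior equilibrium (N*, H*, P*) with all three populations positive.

N* ≈ 324, H* ≈ 26.8, P* ≈ 83.9

From dP/dt = 0: 0.0145H* = 0.388, so H* = 26.8.
From dN/dt = 0: 1.22(1 - N*/1040) = 0.0314·26.8, giving N* = 1040·(1 - 0.689) = 324.
From dH/dt = 0: 0.00826·324 - 0.0556 = 0.0312P*, so P* = 2.62/0.0312 = 83.9.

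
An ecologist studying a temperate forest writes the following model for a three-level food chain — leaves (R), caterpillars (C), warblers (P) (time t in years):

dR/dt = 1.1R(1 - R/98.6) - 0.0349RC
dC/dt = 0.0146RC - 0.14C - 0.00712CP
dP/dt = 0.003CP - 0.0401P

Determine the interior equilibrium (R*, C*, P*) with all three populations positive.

R* ≈ 56.8, C* ≈ 13.4, P* ≈ 96.8

From dP/dt = 0: 0.003C* = 0.0401, so C* = 13.4.
From dR/dt = 0: 1.1(1 - R*/98.6) = 0.0349·13.4, giving R* = 98.6·(1 - 0.424) = 56.8.
From dC/dt = 0: 0.0146·56.8 - 0.14 = 0.00712P*, so P* = 0.689/0.00712 = 96.8.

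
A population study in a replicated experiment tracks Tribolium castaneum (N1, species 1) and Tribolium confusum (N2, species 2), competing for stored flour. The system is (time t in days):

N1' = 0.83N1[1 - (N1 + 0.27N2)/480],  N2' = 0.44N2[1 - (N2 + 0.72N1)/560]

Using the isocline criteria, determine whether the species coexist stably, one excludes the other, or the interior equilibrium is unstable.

Compare the nullcline intercepts: K1/α12 = 480/0.27 = 1780 > K2 = 560; K2/α21 = 560/0.72 = 778 > K1 = 480.
Since both inequalities hold, each species can invade when rare, so the interior equilibrium is stable.

stable coexistence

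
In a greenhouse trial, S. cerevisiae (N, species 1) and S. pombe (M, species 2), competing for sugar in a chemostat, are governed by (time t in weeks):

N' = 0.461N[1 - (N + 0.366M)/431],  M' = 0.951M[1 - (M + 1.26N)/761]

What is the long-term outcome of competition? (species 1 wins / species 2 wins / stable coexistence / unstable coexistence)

stable coexistence

Compare the nullcline intercepts: K1/α12 = 431/0.366 = 1180 > K2 = 761; K2/α21 = 761/1.26 = 604 > K1 = 431.
Since both inequalities hold, each species can invade when rare, so the interior equilibrium is stable.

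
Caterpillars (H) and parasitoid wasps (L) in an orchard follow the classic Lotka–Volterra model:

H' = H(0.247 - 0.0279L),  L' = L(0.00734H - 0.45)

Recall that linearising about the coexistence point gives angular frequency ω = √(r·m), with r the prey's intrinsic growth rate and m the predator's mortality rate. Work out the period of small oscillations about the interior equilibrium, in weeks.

T ≈ 18.8 weeks

Here r = 0.247 and m = 0.45, so r·m = 0.111.
ω = √0.111 = 0.333 per week, hence T = 2π/ω ≈ 18.8 weeks.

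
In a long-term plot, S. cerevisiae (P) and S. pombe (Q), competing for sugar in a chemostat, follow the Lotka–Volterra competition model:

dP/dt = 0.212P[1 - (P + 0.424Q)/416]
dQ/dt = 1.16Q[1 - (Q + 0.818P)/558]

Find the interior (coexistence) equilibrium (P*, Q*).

Setting both brackets to zero gives the nullclines P + 0.424Q = 416 and 0.818P + Q = 558.
Substituting Q = 558 - 0.818P into the first: P(1 - 0.424·0.818) = 416 - 0.424·558.
So P* = 179/0.653 = 275, and then Q* = 558 - 0.818·275 = 333.

P* ≈ 275, Q* ≈ 333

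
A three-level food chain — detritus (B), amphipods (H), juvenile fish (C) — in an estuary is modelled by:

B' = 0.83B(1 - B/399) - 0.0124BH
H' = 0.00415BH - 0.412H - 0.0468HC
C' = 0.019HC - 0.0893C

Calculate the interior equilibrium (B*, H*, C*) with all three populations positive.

B* ≈ 371, H* ≈ 4.7, C* ≈ 24.1

From dC/dt = 0: 0.019H* = 0.0893, so H* = 4.7.
From dB/dt = 0: 0.83(1 - B*/399) = 0.0124·4.7, giving B* = 399·(1 - 0.0702) = 371.
From dH/dt = 0: 0.00415·371 - 0.412 = 0.0468C*, so C* = 1.13/0.0468 = 24.1.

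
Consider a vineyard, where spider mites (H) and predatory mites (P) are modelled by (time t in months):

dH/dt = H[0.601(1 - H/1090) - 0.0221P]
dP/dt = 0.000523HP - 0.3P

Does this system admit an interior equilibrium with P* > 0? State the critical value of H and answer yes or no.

The predator equation gives dP/dt > 0 only when H > 0.3/0.000523 = 574.
Without the predator, H → K = 1090. Since 1090 > 574, the predator can invade and persist.

Threshold H = 574; K > 574, so yes, the predator persists.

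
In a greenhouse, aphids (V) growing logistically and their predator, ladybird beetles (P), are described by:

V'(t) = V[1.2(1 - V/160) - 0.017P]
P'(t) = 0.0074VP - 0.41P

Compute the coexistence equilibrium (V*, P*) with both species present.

V* ≈ 55.4, P* ≈ 46.1

From dP/dt = 0 with P > 0: 0.0074V* = 0.41, so V* = 55.4.
Substitute into dV/dt = 0: 1.2(1 - 55.4/160) = 0.017P*.
The bracket is 0.654, giving P* = 0.784/0.017 = 46.1.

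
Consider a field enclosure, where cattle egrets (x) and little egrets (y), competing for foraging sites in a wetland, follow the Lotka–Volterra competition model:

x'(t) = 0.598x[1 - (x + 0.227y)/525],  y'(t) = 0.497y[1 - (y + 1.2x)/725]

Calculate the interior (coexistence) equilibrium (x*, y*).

x* ≈ 495, y* ≈ 131

Setting both brackets to zero gives the nullclines x + 0.227y = 525 and 1.2x + y = 725.
Substituting y = 725 - 1.2x into the first: x(1 - 0.227·1.2) = 525 - 0.227·725.
So x* = 360/0.728 = 495, and then y* = 725 - 1.2·495 = 131.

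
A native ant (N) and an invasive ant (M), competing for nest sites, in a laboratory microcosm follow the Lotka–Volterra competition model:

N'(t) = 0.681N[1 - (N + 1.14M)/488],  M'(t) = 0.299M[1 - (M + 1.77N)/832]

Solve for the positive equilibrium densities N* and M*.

N* ≈ 452, M* ≈ 31.2

Setting both brackets to zero gives the nullclines N + 1.14M = 488 and 1.77N + M = 832.
Substituting M = 832 - 1.77N into the first: N(1 - 1.14·1.77) = 488 - 1.14·832.
So N* = -460/-1.02 = 452, and then M* = 832 - 1.77·452 = 31.2.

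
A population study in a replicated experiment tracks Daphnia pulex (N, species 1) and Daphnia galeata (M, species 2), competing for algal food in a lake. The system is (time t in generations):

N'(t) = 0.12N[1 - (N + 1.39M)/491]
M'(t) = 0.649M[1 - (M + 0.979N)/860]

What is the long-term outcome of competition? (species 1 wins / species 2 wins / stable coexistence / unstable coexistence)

Compare the nullcline intercepts: K1/α12 = 491/1.39 = 353 < K2 = 860; K2/α21 = 860/0.979 = 878 > K1 = 491.
Since the inequalities point opposite ways, species 2 can invade but species 1 cannot.

species 2 excludes species 1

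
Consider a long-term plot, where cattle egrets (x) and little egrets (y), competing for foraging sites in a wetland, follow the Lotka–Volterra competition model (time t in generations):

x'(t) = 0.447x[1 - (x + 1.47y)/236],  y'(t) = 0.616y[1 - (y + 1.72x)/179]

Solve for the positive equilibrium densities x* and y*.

Setting both brackets to zero gives the nullclines x + 1.47y = 236 and 1.72x + y = 179.
Substituting y = 179 - 1.72x into the first: x(1 - 1.47·1.72) = 236 - 1.47·179.
So x* = -27.1/-1.53 = 17.8, and then y* = 179 - 1.72·17.8 = 148.

x* ≈ 17.8, y* ≈ 148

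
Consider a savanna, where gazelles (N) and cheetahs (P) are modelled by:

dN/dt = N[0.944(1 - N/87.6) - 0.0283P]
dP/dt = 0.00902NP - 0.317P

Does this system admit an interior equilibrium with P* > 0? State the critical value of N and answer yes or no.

Threshold N = 35.1; K > 35.1, so yes, the predator persists.

The predator equation gives dP/dt > 0 only when N > 0.317/0.00902 = 35.1.
Without the predator, N → K = 87.6. Since 87.6 > 35.1, the predator can invade and persist.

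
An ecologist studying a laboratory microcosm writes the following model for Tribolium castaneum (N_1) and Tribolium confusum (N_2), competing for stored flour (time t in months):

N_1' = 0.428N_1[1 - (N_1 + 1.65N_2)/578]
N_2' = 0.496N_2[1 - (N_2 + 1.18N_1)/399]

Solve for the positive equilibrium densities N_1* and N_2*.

N_1* ≈ 84.8, N_2* ≈ 299

Setting both brackets to zero gives the nullclines N_1 + 1.65N_2 = 578 and 1.18N_1 + N_2 = 399.
Substituting N_2 = 399 - 1.18N_1 into the first: N_1(1 - 1.65·1.18) = 578 - 1.65·399.
So N_1* = -80.3/-0.947 = 84.8, and then N_2* = 399 - 1.18·84.8 = 299.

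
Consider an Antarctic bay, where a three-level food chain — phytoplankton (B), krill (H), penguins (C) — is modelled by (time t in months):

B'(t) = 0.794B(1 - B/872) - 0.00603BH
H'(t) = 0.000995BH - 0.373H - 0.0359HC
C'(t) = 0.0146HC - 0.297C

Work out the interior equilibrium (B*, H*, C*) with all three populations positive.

B* ≈ 737, H* ≈ 20.3, C* ≈ 10

From dC/dt = 0: 0.0146H* = 0.297, so H* = 20.3.
From dB/dt = 0: 0.794(1 - B*/872) = 0.00603·20.3, giving B* = 872·(1 - 0.154) = 737.
From dH/dt = 0: 0.000995·737 - 0.373 = 0.0359C*, so C* = 0.361/0.0359 = 10.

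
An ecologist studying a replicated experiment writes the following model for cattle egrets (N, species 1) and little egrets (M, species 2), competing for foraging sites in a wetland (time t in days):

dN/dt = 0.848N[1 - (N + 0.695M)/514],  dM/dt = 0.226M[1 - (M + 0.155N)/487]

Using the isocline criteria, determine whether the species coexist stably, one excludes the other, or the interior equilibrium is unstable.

stable coexistence

Compare the nullcline intercepts: K1/α12 = 514/0.695 = 740 > K2 = 487; K2/α21 = 487/0.155 = 3140 > K1 = 514.
Since both inequalities hold, each species can invade when rare, so the interior equilibrium is stable.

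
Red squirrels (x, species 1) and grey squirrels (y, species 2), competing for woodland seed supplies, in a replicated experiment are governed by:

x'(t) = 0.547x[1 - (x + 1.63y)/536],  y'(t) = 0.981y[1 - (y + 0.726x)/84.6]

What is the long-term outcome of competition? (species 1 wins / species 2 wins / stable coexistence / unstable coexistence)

species 1 excludes species 2

Compare the nullcline intercepts: K1/α12 = 536/1.63 = 329 > K2 = 84.6; K2/α21 = 84.6/0.726 = 117 < K1 = 536.
Since the inequalities point opposite ways, species 1 can invade but species 2 cannot.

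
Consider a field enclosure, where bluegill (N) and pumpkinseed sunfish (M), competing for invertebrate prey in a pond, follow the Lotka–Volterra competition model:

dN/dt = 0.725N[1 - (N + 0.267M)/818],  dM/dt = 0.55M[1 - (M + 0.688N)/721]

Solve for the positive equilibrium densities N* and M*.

Setting both brackets to zero gives the nullclines N + 0.267M = 818 and 0.688N + M = 721.
Substituting M = 721 - 0.688N into the first: N(1 - 0.267·0.688) = 818 - 0.267·721.
So N* = 625/0.816 = 766, and then M* = 721 - 0.688·766 = 194.

N* ≈ 766, M* ≈ 194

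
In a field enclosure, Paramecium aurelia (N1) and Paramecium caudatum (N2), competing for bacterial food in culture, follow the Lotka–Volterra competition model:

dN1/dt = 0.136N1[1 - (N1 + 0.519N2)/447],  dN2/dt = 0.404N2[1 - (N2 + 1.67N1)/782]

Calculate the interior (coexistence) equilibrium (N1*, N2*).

Setting both brackets to zero gives the nullclines N1 + 0.519N2 = 447 and 1.67N1 + N2 = 782.
Substituting N2 = 782 - 1.67N1 into the first: N1(1 - 0.519·1.67) = 447 - 0.519·782.
So N1* = 41.1/0.133 = 309, and then N2* = 782 - 1.67·309 = 266.

N1* ≈ 309, N2* ≈ 266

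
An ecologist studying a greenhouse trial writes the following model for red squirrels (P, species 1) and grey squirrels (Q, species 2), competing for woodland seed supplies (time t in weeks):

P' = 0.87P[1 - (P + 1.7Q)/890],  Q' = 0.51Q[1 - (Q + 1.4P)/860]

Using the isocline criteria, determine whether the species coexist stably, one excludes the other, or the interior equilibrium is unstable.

unstable coexistence (outcome depends on initial conditions)

Compare the nullcline intercepts: K1/α12 = 890/1.7 = 524 < K2 = 860; K2/α21 = 860/1.4 = 614 < K1 = 890.
Since both are reversed, neither can invade when rare; the interior point is a saddle.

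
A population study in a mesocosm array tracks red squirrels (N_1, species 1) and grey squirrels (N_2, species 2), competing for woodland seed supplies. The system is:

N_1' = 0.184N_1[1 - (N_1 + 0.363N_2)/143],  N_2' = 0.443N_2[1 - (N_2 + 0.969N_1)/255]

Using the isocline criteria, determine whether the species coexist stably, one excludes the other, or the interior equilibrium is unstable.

Compare the nullcline intercepts: K1/α12 = 143/0.363 = 394 > K2 = 255; K2/α21 = 255/0.969 = 263 > K1 = 143.
Since both inequalities hold, each species can invade when rare, so the interior equilibrium is stable.

stable coexistence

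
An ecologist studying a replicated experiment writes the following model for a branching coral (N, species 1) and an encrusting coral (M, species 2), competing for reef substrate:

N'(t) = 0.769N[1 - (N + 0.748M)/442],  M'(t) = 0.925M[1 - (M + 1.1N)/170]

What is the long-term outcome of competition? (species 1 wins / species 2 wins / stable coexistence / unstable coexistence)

species 1 excludes species 2

Compare the nullcline intercepts: K1/α12 = 442/0.748 = 591 > K2 = 170; K2/α21 = 170/1.1 = 155 < K1 = 442.
Since the inequalities point opposite ways, species 1 can invade but species 2 cannot.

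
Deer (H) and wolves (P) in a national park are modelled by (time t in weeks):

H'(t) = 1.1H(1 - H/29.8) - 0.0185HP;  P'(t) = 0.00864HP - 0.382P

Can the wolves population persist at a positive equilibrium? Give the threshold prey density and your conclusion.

The predator equation gives dP/dt > 0 only when H > 0.382/0.00864 = 44.2.
Without the predator, H → K = 29.8. Since 29.8 < 44.2, the predator cannot invade.

Threshold H = 44.2; K < 44.2, so no, the predator goes extinct.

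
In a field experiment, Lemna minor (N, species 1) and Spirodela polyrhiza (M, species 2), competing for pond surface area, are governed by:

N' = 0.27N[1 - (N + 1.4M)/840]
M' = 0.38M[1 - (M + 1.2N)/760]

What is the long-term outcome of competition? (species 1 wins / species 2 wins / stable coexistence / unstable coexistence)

Compare the nullcline intercepts: K1/α12 = 840/1.4 = 600 < K2 = 760; K2/α21 = 760/1.2 = 633 < K1 = 840.
Since both are reversed, neither can invade when rare; the interior point is a saddle.

unstable coexistence (outcome depends on initial conditions)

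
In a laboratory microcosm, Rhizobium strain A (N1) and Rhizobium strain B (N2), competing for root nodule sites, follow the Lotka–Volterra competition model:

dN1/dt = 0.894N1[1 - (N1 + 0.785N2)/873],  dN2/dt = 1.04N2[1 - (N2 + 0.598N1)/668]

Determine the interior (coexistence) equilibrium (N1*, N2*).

Setting both brackets to zero gives the nullclines N1 + 0.785N2 = 873 and 0.598N1 + N2 = 668.
Substituting N2 = 668 - 0.598N1 into the first: N1(1 - 0.785·0.598) = 873 - 0.785·668.
So N1* = 349/0.531 = 657, and then N2* = 668 - 0.598·657 = 275.

N1* ≈ 657, N2* ≈ 275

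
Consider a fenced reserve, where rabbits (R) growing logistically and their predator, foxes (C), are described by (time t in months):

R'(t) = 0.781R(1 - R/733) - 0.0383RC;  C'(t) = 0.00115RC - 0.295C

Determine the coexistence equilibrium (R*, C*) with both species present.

R* ≈ 257, C* ≈ 13.3

From dC/dt = 0 with C > 0: 0.00115R* = 0.295, so R* = 257.
Substitute into dR/dt = 0: 0.781(1 - 257/733) = 0.0383C*.
The bracket is 0.65, giving C* = 0.508/0.0383 = 13.3.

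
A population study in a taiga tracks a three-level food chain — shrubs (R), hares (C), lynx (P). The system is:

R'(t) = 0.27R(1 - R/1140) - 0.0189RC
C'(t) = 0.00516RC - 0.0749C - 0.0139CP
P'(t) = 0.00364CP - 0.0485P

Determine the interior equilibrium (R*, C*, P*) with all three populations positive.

R* ≈ 76.7, C* ≈ 13.3, P* ≈ 23.1

From dP/dt = 0: 0.00364C* = 0.0485, so C* = 13.3.
From dR/dt = 0: 0.27(1 - R*/1140) = 0.0189·13.3, giving R* = 1140·(1 - 0.933) = 76.7.
From dC/dt = 0: 0.00516·76.7 - 0.0749 = 0.0139P*, so P* = 0.321/0.0139 = 23.1.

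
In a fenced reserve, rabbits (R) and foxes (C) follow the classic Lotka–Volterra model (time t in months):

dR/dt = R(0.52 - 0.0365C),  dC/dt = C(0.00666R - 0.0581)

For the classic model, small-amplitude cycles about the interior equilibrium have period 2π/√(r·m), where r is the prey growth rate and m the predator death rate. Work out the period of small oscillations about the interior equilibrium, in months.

Here r = 0.52 and m = 0.0581, so r·m = 0.0302.
ω = √0.0302 = 0.174 per month, hence T = 2π/ω ≈ 36.1 months.

T ≈ 36.1 months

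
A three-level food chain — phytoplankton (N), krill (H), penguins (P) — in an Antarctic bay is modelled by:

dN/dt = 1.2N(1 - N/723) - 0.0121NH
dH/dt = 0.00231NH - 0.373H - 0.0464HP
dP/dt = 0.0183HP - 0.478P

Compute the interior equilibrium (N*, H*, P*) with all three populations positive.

N* ≈ 533, H* ≈ 26.1, P* ≈ 18.5

From dP/dt = 0: 0.0183H* = 0.478, so H* = 26.1.
From dN/dt = 0: 1.2(1 - N*/723) = 0.0121·26.1, giving N* = 723·(1 - 0.263) = 533.
From dH/dt = 0: 0.00231·533 - 0.373 = 0.0464P*, so P* = 0.857/0.0464 = 18.5.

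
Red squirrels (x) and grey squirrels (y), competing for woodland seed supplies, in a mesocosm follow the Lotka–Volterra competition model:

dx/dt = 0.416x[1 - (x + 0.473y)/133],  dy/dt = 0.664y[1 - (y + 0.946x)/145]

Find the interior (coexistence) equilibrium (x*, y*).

x* ≈ 117, y* ≈ 34.7

Setting both brackets to zero gives the nullclines x + 0.473y = 133 and 0.946x + y = 145.
Substituting y = 145 - 0.946x into the first: x(1 - 0.473·0.946) = 133 - 0.473·145.
So x* = 64.4/0.553 = 117, and then y* = 145 - 0.946·117 = 34.7.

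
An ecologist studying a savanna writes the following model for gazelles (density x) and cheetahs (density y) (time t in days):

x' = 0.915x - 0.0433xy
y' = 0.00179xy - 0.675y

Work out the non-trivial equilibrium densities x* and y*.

Set dy/dt = 0 with y > 0: 0.00179x - 0.675 = 0, so x* = 0.675/0.00179 = 377.
Set dx/dt = 0 with x > 0: 0.915 - 0.0433y = 0, so y* = 0.915/0.0433 = 21.1.

x* ≈ 377, y* ≈ 21.1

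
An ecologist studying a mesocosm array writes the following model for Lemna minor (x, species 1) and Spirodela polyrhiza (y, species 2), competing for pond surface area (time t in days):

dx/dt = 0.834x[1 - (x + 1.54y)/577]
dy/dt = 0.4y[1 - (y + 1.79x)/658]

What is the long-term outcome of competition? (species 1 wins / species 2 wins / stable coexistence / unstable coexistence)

unstable coexistence (outcome depends on initial conditions)

Compare the nullcline intercepts: K1/α12 = 577/1.54 = 375 < K2 = 658; K2/α21 = 658/1.79 = 368 < K1 = 577.
Since both are reversed, neither can invade when rare; the interior point is a saddle.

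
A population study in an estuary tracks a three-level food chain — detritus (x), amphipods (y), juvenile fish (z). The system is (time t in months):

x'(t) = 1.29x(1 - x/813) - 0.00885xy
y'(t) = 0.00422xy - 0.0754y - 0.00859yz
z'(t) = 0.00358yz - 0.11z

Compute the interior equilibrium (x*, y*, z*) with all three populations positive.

From dz/dt = 0: 0.00358y* = 0.11, so y* = 30.7.
From dx/dt = 0: 1.29(1 - x*/813) = 0.00885·30.7, giving x* = 813·(1 - 0.211) = 642.
From dy/dt = 0: 0.00422·642 - 0.0754 = 0.00859z*, so z* = 2.63/0.00859 = 306.

x* ≈ 642, y* ≈ 30.7, z* ≈ 306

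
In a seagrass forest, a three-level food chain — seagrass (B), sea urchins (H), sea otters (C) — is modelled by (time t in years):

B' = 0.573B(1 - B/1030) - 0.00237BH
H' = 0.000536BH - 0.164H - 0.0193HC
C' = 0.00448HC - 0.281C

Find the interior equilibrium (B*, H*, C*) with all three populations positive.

From dC/dt = 0: 0.00448H* = 0.281, so H* = 62.7.
From dB/dt = 0: 0.573(1 - B*/1030) = 0.00237·62.7, giving B* = 1030·(1 - 0.259) = 763.
From dH/dt = 0: 0.000536·763 - 0.164 = 0.0193C*, so C* = 0.245/0.0193 = 12.7.

B* ≈ 763, H* ≈ 62.7, C* ≈ 12.7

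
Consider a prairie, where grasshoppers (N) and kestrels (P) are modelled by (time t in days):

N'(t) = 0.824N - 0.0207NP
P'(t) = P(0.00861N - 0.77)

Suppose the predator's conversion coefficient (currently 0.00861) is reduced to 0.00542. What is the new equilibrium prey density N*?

At the interior fixed point, setting dP/dt = 0 with P > 0 fixes N* = (predator death rate)/(NP coefficient) — independent of the other coefficients.
With the change, N* = 0.77/0.00542 = 142; it rises from 89.4.

N* ≈ 142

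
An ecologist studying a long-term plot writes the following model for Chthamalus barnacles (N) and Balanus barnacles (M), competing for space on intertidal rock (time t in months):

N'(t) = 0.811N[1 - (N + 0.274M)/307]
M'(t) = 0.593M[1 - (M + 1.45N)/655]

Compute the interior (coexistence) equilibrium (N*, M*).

Setting both brackets to zero gives the nullclines N + 0.274M = 307 and 1.45N + M = 655.
Substituting M = 655 - 1.45N into the first: N(1 - 0.274·1.45) = 307 - 0.274·655.
So N* = 128/0.603 = 212, and then M* = 655 - 1.45·212 = 348.

N* ≈ 212, M* ≈ 348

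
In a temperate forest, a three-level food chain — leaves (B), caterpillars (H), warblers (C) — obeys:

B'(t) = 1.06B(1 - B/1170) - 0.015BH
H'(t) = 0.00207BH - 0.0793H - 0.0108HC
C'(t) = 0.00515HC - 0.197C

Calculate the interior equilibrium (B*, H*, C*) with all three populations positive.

B* ≈ 537, H* ≈ 38.3, C* ≈ 95.5

From dC/dt = 0: 0.00515H* = 0.197, so H* = 38.3.
From dB/dt = 0: 1.06(1 - B*/1170) = 0.015·38.3, giving B* = 1170·(1 - 0.541) = 537.
From dH/dt = 0: 0.00207·537 - 0.0793 = 0.0108C*, so C* = 1.03/0.0108 = 95.5.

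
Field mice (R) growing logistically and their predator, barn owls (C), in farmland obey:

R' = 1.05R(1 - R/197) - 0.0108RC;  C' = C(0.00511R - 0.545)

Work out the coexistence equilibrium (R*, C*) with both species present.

From dC/dt = 0 with C > 0: 0.00511R* = 0.545, so R* = 107.
Substitute into dR/dt = 0: 1.05(1 - 107/197) = 0.0108C*.
The bracket is 0.459, giving C* = 0.482/0.0108 = 44.6.

R* ≈ 107, C* ≈ 44.6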